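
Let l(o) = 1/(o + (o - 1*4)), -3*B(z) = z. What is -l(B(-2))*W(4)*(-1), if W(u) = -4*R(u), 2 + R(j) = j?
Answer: 3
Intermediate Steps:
R(j) = -2 + j
B(z) = -z/3
W(u) = 8 - 4*u (W(u) = -4*(-2 + u) = 8 - 4*u)
l(o) = 1/(-4 + 2*o) (l(o) = 1/(o + (o - 4)) = 1/(o + (-4 + o)) = 1/(-4 + 2*o))
-l(B(-2))*W(4)*(-1) = -(1/(2*(-2 - 1/3*(-2))))*(8 - 4*4)*(-1) = -(1/(2*(-2 + 2/3)))*(8 - 16)*(-1) = -(1/(2*(-4/3)))*(-8)*(-1) = -((1/2)*(-3/4))*(-8)*(-1) = -(-3/8*(-8))*(-1) = -3*(-1) = -1*(-3) = 3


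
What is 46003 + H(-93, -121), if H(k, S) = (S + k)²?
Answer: 91799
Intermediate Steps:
46003 + H(-93, -121) = 46003 + (-121 - 93)² = 46003 + (-214)² = 46003 + 45796 = 91799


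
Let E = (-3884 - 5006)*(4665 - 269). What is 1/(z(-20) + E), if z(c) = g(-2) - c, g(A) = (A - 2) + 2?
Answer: -1/39080422 ≈ -2.5588e-8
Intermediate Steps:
g(A) = A (g(A) = (-2 + A) + 2 = A)
E = -39080440 (E = -8890*4396 = -39080440)
z(c) = -2 - c
1/(z(-20) + E) = 1/((-2 - 1*(-20)) - 39080440) = 1/((-2 + 20) - 39080440) = 1/(18 - 39080440) = 1/(-39080422) = -1/39080422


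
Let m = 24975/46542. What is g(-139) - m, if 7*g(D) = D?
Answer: -2214721/108598 ≈ -20.394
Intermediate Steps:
m = 8325/15514 (m = 24975*(1/46542) = 8325/15514 ≈ 0.53661)
g(D) = D/7
g(-139) - m = (⅐)*(-139) - 1*8325/15514 = -139/7 - 8325/15514 = -2214721/108598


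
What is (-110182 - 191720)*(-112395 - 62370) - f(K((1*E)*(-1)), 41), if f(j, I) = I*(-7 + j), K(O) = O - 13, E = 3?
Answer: 52761903973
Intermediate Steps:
K(O) = -13 + O
(-110182 - 191720)*(-112395 - 62370) - f(K((1*E)*(-1)), 41) = (-110182 - 191720)*(-112395 - 62370) - 41*(-7 + (-13 + (1*3)*(-1))) = -301902*(-174765) - 41*(-7 + (-13 + 3*(-1))) = 52761903030 - 41*(-7 + (-13 - 3)) = 52761903030 - 41*(-7 - 16) = 52761903030 - 41*(-23) = 52761903030 - 1*(-943) = 52761903030 + 943 = 52761903973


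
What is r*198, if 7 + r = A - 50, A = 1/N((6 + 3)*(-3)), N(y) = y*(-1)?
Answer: -33836/3 ≈ -11279.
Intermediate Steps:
N(y) = -y
A = 1/27 (A = 1/(-(6 + 3)*(-3)) = 1/(-9*(-3)) = 1/(-1*(-27)) = 1/27 ≈ 0.037037)
r = -1538/27 (r = -7 + (1/27 - 50) = -7 - 1349/27 = -1538/27 ≈ -56.963)
r*198 = -1538/27*198 = -33836/3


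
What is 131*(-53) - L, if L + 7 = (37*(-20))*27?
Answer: 13044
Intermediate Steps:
L = -19987 (L = -7 + (37*(-20))*27 = -7 - 740*27 = -7 - 19980 = -19987)
131*(-53) - L = 131*(-53) - 1*(-19987) = -6943 + 19987 = 13044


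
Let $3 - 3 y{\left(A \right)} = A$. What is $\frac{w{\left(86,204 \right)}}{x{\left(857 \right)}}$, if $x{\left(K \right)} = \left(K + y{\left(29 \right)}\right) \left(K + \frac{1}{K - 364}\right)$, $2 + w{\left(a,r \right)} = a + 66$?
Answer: $\frac{7395}{35842253} \approx 0.00020632$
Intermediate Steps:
$y{\left(A \right)} = 1 - \frac{A}{3}$
$w{\left(a,r \right)} = 64 + a$ ($w{\left(a,r \right)} = -2 + \left(a + 66\right) = -2 + \left(66 + a\right) = 64 + a$)
$x{\left(K \right)} = \left(- \frac{26}{3} + K\right) \left(K + \frac{1}{-364 + K}\right)$ ($x{\left(K \right)} = \left(K + \left(1 - \frac{29}{3}\right)\right) \left(K + \frac{1}{K - 364}\right) = \left(K + \left(1 - \frac{29}{3}\right)\right) \left(K + \frac{1}{-364 + K}\right) = \left(K - \frac{26}{3}\right) \left(K + \frac{1}{-364 + K}\right) = \left(- \frac{26}{3} + K\right) \left(K + \frac{1}{-364 + K}\right)$)
$\frac{w{\left(86,204 \right)}}{x{\left(857 \right)}} = \frac{64 + 86}{\frac{1}{3} \frac{1}{-364 + 857} \left(-26 - 1118 \cdot 857^{2} + 3 \cdot 857^{3} + 9467 \cdot 857\right)} = \frac{150}{\frac{1}{3} \cdot \frac{1}{493} \left(-26 - 821113982 + 3 \cdot 629422793 + 8113219\right)} = \frac{150}{\frac{1}{3} \cdot \frac{1}{493} \left(-26 - 821113982 + 1888268379 + 8113219\right)} = \frac{150}{\frac{1}{3} \cdot \frac{1}{493} \cdot 1075267590} = \frac{150}{\frac{358422530}{493}} = 150 \cdot \frac{493}{358422530} = \frac{7395}{35842253}$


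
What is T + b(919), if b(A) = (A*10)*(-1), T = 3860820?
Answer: 3851630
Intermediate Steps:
b(A) = -10*A (b(A) = (10*A)*(-1) = -10*A)
T + b(919) = 3860820 - 10*919 = 3860820 - 9190 = 3851630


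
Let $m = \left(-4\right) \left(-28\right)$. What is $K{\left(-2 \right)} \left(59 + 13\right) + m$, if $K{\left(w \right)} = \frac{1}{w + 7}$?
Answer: $\frac{632}{5} \approx 126.4$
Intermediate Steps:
$m = 112$
$K{\left(w \right)} = \frac{1}{7 + w}$
$K{\left(-2 \right)} \left(59 + 13\right) + m = \frac{59 + 13}{7 - 2} + 112 = \frac{1}{5} \cdot 72 + 112 = \frac{72}{5} + 112 = \frac{632}{5}$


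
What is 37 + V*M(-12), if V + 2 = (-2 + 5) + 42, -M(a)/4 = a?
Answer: 2101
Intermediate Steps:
M(a) = -4*a
V = 43 (V = -2 + ((-2 + 5) + 42) = -2 + (3 + 42) = -2 + 45 = 43)
37 + V*M(-12) = 37 + 43*(-4*(-12)) = 37 + 43*48 = 37 + 2064 = 2101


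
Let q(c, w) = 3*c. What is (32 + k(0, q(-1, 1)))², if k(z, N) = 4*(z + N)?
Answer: 400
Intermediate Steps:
k(z, N) = 4*N + 4*z (k(z, N) = 4*(N + z) = 4*N + 4*z)
(32 + k(0, q(-1, 1)))² = (32 + (4*(3*(-1)) + 4*0))² = (32 + (4*(-3) + 0))² = (32 + (-12 + 0))² = (32 - 12)² = 20² = 400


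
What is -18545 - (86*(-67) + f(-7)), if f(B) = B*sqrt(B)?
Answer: -12783 + 7*I*sqrt(7) ≈ -12783.0 + 18.52*I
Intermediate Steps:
f(B) = B**(3/2)
-18545 - (86*(-67) + f(-7)) = -18545 - (86*(-67) + (-7)**(3/2)) = -18545 - (-5762 - 7*I*sqrt(7)) = -18545 + (5762 + 7*I*sqrt(7)) = -12783 + 7*I*sqrt(7)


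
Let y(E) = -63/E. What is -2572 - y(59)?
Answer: -151685/59 ≈ -2570.9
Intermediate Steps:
-2572 - y(59) = -2572 - (-63)/59 = -2572 - 1*(-63/59) = -2572 + 63/59 = -151685/59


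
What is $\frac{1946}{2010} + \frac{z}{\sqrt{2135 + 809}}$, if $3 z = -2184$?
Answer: $\frac{973}{1005} - \frac{91 \sqrt{46}}{46} \approx -12.449$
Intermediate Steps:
$z = -728$ ($z = \frac{1}{3} \left(-2184\right) = -728$)
$\frac{1946}{2010} + \frac{z}{\sqrt{2135 + 809}} = \frac{1946}{2010} - \frac{728}{\sqrt{2135 + 809}} = 1946 \cdot \frac{1}{2010} - \frac{728}{\sqrt{2944}} = \frac{973}{1005} - \frac{728}{8 \sqrt{46}} = \frac{973}{1005} - 728 \frac{\sqrt{46}}{368} = \frac{973}{1005} - \frac{91 \sqrt{46}}{46}$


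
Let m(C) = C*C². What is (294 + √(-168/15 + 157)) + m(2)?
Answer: 302 + 27*√5/5 ≈ 314.07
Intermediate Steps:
m(C) = C³
(294 + √(-168/15 + 157)) + m(2) = (294 + √(-168/15 + 157)) + 2³ = (294 + √(-168*1/15 + 157)) + 8 = (294 + √(-56/5 + 157)) + 8 = (294 + √(729/5)) + 8 = (294 + 27*√5/5) + 8 = 302 + 27*√5/5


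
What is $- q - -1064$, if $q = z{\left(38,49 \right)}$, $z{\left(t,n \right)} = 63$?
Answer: $1001$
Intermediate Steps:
$q = 63$
$- q - -1064 = \left(-1\right) 63 - -1064 = -63 + 1064 = 1001$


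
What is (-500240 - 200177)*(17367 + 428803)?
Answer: -312505052890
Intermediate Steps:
(-500240 - 200177)*(17367 + 428803) = -700417*446170 = -312505052890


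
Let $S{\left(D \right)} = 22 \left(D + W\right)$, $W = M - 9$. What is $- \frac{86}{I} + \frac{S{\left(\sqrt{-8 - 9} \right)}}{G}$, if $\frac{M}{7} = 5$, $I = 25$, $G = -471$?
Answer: $- \frac{54806}{11775} - \frac{22 i \sqrt{17}}{471} \approx -4.6544 - 0.19259 i$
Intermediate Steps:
$M = 35$ ($M = 7 \cdot 5 = 35$)
$W = 26$ ($W = 35 - 9 = 26$)
$S{\left(D \right)} = 572 + 22 D$ ($S{\left(D \right)} = 22 \left(D + 26\right) = 22 \left(26 + D\right) = 572 + 22 D$)
$- \frac{86}{I} + \frac{S{\left(\sqrt{-8 - 9} \right)}}{G} = - \frac{86}{25} + \frac{572 + 22 \sqrt{-8 - 9}}{-471} = \left(-86\right) \frac{1}{25} + \left(572 + 22 \sqrt{-17}\right) \left(- \frac{1}{471}\right) = - \frac{86}{25} + \left(572 + 22 i \sqrt{17}\right) \left(- \frac{1}{471}\right) = - \frac{86}{25} - \left(\frac{572}{471} + \frac{22 i \sqrt{17}}{471}\right) = - \frac{54806}{11775} - \frac{22 i \sqrt{17}}{471}$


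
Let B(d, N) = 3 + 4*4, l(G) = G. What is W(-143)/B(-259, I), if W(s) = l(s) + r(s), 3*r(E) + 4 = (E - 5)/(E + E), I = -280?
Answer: -1085/143 ≈ -7.5874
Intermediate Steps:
B(d, N) = 19 (B(d, N) = 3 + 16 = 19)
r(E) = -4/3 + (-5 + E)/(6*E) (r(E) = -4/3 + ((E - 5)/(E + E))/3 = -4/3 + ((-5 + E)/((2*E)))/3 = -4/3 + ((-5 + E)*(1/(2*E)))/3 = -4/3 + ((-5 + E)/(2*E))/3 = -4/3 + (-5 + E)/(6*E))
W(s) = s + (-5 - 7*s)/(6*s)
W(-143)/B(-259, I) = (-7/6 - 143 - ⅚/(-143))/19 = (-7/6 - 143 - ⅚*(-1/143))*(1/19) = (-7/6 - 143 + 5/858)*(1/19) = -20615/143*1/19 = -1085/143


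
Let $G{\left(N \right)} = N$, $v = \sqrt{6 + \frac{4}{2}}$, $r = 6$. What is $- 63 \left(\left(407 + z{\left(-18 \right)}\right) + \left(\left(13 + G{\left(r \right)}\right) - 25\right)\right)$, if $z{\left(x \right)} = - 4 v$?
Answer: $-25263 + 504 \sqrt{2} \approx -24550.0$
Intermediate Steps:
$v = 2 \sqrt{2}$ ($v = \sqrt{6 + 4 \cdot \frac{1}{2}} = \sqrt{6 + 2} = \sqrt{8} = 2 \sqrt{2} \approx 2.8284$)
$z{\left(x \right)} = - 8 \sqrt{2}$ ($z{\left(x \right)} = - 4 \cdot 2 \sqrt{2} = - 8 \sqrt{2}$)
$- 63 \left(\left(407 + z{\left(-18 \right)}\right) + \left(\left(13 + G{\left(r \right)}\right) - 25\right)\right) = - 63 \left(\left(407 - 8 \sqrt{2}\right) + \left(\left(13 + 6\right) - 25\right)\right) = - 63 \left(\left(407 - 8 \sqrt{2}\right) + \left(19 - 25\right)\right) = - 63 \left(\left(407 - 8 \sqrt{2}\right) - 6\right) = - 63 \left(401 - 8 \sqrt{2}\right) = -25263 + 504 \sqrt{2}$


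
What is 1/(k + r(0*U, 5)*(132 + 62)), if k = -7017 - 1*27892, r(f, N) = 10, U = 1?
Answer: -1/32969 ≈ -3.0332e-5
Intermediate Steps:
k = -34909 (k = -7017 - 27892 = -34909)
1/(k + r(0*U, 5)*(132 + 62)) = 1/(-34909 + 10*(132 + 62)) = 1/(-34909 + 10*194) = 1/(-34909 + 1940) = 1/(-32969) = -1/32969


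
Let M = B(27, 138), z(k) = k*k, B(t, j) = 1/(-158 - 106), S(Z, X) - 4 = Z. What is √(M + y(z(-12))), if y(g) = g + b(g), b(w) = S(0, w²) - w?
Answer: √69630/132 ≈ 1.9991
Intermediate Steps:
S(Z, X) = 4 + Z
B(t, j) = -1/264 (B(t, j) = 1/(-264) = -1/264)
b(w) = 4 - w (b(w) = (4 + 0) - w = 4 - w)
z(k) = k²
y(g) = 4 (y(g) = g + (4 - g) = 4)
M = -1/264 ≈ -0.0037879
√(M + y(z(-12))) = √(-1/264 + 4) = √(1055/264) = √69630/132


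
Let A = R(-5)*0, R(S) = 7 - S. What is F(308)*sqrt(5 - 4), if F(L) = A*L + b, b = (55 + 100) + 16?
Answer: 171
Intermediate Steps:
b = 171 (b = 155 + 16 = 171)
A = 0 (A = (7 - 1*(-5))*0 = (7 + 5)*0 = 12*0 = 0)
F(L) = 171 (F(L) = 0*L + 171 = 0 + 171 = 171)
F(308)*sqrt(5 - 4) = 171*sqrt(5 - 4) = 171*sqrt(1) = 171*1 = 171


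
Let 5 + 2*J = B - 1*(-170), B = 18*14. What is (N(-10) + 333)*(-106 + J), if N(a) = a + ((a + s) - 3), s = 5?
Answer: 64575/2 ≈ 32288.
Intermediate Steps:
B = 252
J = 417/2 (J = -5/2 + (252 - 1*(-170))/2 = -5/2 + (252 + 170)/2 = -5/2 + (1/2)*422 = -5/2 + 211 = 417/2 ≈ 208.50)
N(a) = 2 + 2*a (N(a) = a + ((a + 5) - 3) = a + ((5 + a) - 3) = a + (2 + a) = 2 + 2*a)
(N(-10) + 333)*(-106 + J) = ((2 + 2*(-10)) + 333)*(-106 + 417/2) = ((2 - 20) + 333)*(205/2) = (-18 + 333)*(205/2) = 315*(205/2) = 64575/2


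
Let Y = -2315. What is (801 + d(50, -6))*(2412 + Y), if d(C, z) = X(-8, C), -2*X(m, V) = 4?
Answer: 77503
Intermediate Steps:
X(m, V) = -2 (X(m, V) = -1/2*4 = -2)
d(C, z) = -2
(801 + d(50, -6))*(2412 + Y) = (801 - 2)*(2412 - 2315) = 799*97 = 77503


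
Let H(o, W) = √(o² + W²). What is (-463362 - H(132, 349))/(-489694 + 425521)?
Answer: 154454/21391 + 5*√5569/64173 ≈ 7.2263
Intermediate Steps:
H(o, W) = √(W² + o²)
(-463362 - H(132, 349))/(-489694 + 425521) = (-463362 - √(349² + 132²))/(-489694 + 425521) = (-463362 - √(121801 + 17424))/(-64173) = (-463362 - √139225)*(-1/64173) = (-463362 - 5*√5569)*(-1/64173) = 154454/21391 + 5*√5569/64173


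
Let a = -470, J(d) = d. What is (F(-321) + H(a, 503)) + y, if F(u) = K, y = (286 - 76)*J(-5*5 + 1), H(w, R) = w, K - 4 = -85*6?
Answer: -6016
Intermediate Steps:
K = -506 (K = 4 - 85*6 = 4 - 510 = -506)
y = -5040 (y = (286 - 76)*(-5*5 + 1) = 210*(-25 + 1) = 210*(-24) = -5040)
F(u) = -506
(F(-321) + H(a, 503)) + y = (-506 - 470) - 5040 = -976 - 5040 = -6016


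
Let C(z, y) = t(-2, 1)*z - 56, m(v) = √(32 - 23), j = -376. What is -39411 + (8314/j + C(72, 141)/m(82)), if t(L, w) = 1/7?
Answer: -155742085/3948 ≈ -39448.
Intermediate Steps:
t(L, w) = ⅐
m(v) = 3 (m(v) = √9 = 3)
C(z, y) = -56 + z/7 (C(z, y) = z/7 - 56 = -56 + z/7)
-39411 + (8314/j + C(72, 141)/m(82)) = -39411 + (8314/(-376) + (-56 + (⅐)*72)/3) = -39411 + (8314*(-1/376) + (-56 + 72/7)*(⅓)) = -39411 + (-4157/188 - 320/7*⅓) = -39411 + (-4157/188 - 320/21) = -39411 - 147457/3948 = -155742085/3948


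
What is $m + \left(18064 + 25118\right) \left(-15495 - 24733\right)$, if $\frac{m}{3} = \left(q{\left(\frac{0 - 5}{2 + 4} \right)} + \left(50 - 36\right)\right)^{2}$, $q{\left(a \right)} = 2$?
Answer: $-1737124728$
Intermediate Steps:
$m = 768$ ($m = 3 \left(2 + \left(50 - 36\right)\right)^{2} = 3 \left(2 + 14\right)^{2} = 3 \cdot 16^{2} = 3 \cdot 256 = 768$)
$m + \left(18064 + 25118\right) \left(-15495 - 24733\right) = 768 + \left(18064 + 25118\right) \left(-15495 - 24733\right) = 768 + 43182 \left(-40228\right) = 768 - 1737125496 = -1737124728$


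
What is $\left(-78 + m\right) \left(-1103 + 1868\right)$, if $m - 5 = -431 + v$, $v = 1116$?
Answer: $468180$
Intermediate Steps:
$m = 690$ ($m = 5 + \left(-431 + 1116\right) = 5 + 685 = 690$)
$\left(-78 + m\right) \left(-1103 + 1868\right) = \left(-78 + 690\right) \left(-1103 + 1868\right) = 612 \cdot 765 = 468180$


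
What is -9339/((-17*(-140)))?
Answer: -9339/2380 ≈ -3.9240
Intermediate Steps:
-9339/((-17*(-140))) = -9339/2380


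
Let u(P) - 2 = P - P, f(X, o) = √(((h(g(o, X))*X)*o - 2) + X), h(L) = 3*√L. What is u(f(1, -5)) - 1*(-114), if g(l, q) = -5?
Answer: 116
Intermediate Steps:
f(X, o) = √(-2 + X + 3*I*X*o*√5) (f(X, o) = √((((3*√(-5))*X)*o - 2) + X) = √((((3*(I*√5))*X)*o - 2) + X) = √((((3*I*√5)*X)*o - 2) + X) = √(((3*I*X*√5)*o - 2) + X) = √((3*I*X*o*√5 - 2) + X) = √((-2 + 3*I*X*o*√5) + X) = √(-2 + X + 3*I*X*o*√5))
u(P) = 2 (u(P) = 2 + (P - P) = 2 + 0 = 2)
u(f(1, -5)) - 1*(-114) = 2 - 1*(-114) = 2 + 114 = 116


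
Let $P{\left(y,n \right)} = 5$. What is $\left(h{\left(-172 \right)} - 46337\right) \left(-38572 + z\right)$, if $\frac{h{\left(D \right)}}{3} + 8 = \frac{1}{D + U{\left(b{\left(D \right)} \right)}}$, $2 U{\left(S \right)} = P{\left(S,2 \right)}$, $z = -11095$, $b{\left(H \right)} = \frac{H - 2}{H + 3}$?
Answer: $\frac{260195231265}{113} \approx 2.3026 \cdot 10^{9}$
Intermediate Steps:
$b{\left(H \right)} = \frac{-2 + H}{3 + H}$
$U{\left(S \right)} = \frac{5}{2}$ ($U{\left(S \right)} = \frac{1}{2} \cdot 5 = \frac{5}{2}$)
$h{\left(D \right)} = -24 + \frac{3}{\frac{5}{2} + D}$ ($h{\left(D \right)} = -24 + \frac{3}{D + \frac{5}{2}} = -24 + \frac{3}{\frac{5}{2} + D}$)
$\left(h{\left(-172 \right)} - 46337\right) \left(-38572 + z\right) = \left(\frac{6 \left(-19 - -1376\right)}{5 + 2 \left(-172\right)} - 46337\right) \left(-38572 - 11095\right) = \left(\frac{6 \left(-19 + 1376\right)}{5 - 344} - 46337\right) \left(-49667\right) = \left(6 \frac{1}{-339} \cdot 1357 - 46337\right) \left(-49667\right) = \left(6 \left(- \frac{1}{339}\right) 1357 - 46337\right) \left(-49667\right) = \left(- \frac{2714}{113} - 46337\right) \left(-49667\right) = \left(- \frac{5238795}{113}\right) \left(-49667\right) = \frac{260195231265}{113}$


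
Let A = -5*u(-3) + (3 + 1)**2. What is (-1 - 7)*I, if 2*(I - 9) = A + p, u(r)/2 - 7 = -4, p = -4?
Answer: 0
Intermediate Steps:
u(r) = 6 (u(r) = 14 + 2*(-4) = 14 - 8 = 6)
A = -14 (A = -5*6 + (3 + 1)**2 = -30 + 4**2 = -30 + 16 = -14)
I = 0 (I = 9 + (-14 - 4)/2 = 9 + (1/2)*(-18) = 9 - 9 = 0)
(-1 - 7)*I = (-1 - 7)*0 = -8*0 = 0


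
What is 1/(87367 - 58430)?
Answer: 1/28937 ≈ 3.4558e-5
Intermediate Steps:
1/(87367 - 58430) = 1/28937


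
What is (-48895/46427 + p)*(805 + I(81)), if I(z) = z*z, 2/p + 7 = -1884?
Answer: -681747600434/87793457 ≈ -7765.4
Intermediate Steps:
p = -2/1891 (p = 2/(-7 - 1884) = 2/(-1891) = 2*(-1/1891) = -2/1891 ≈ -0.0010576)
I(z) = z²
(-48895/46427 + p)*(805 + I(81)) = (-48895/46427 - 2/1891)*(805 + 81²) = (-48895*1/46427 - 2/1891)*(805 + 6561) = (-48895/46427 - 2/1891)*7366 = -92553299/87793457*7366 = -681747600434/87793457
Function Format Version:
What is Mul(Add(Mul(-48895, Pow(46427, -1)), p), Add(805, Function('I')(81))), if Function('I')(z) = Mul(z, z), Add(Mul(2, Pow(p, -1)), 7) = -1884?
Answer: Rational(-681747600434, 87793457) ≈ -7765.4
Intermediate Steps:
p = Rational(-2, 1891) (p = Mul(2, Pow(Add(-7, -1884), -1)) = Mul(2, Pow(-1891, -1)) = Mul(2, Rational(-1, 1891)) = Rational(-2, 1891) ≈ -0.0010576)
Function('I')(z) = Pow(z, 2)
Mul(Add(Mul(-48895, Pow(46427, -1)), p), Add(805, Function('I')(81))) = Mul(Add(Mul(-48895, Pow(46427, -1)), Rational(-2, 1891)), Add(805, Pow(81, 2))) = Mul(Add(Mul(-48895, Rational(1, 46427)), Rational(-2, 1891)), Add(805, 6561)) = Mul(Add(Rational(-48895, 46427), Rational(-2, 1891)), 7366) = Mul(Rational(-92553299, 87793457), 7366) = Rational(-681747600434, 87793457)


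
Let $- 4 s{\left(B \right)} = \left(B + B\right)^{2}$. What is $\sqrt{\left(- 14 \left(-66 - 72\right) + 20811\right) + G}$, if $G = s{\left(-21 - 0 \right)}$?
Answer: $3 \sqrt{2478} \approx 149.34$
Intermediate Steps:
$s{\left(B \right)} = - B^{2}$ ($s{\left(B \right)} = - \frac{\left(B + B\right)^{2}}{4} = - \frac{\left(2 B\right)^{2}}{4} = - \frac{4 B^{2}}{4} = - B^{2}$)
$G = -441$ ($G = - \left(-21 - 0\right)^{2} = - \left(-21 + 0\right)^{2} = - \left(-21\right)^{2} = \left(-1\right) 441 = -441$)
$\sqrt{\left(- 14 \left(-66 - 72\right) + 20811\right) + G} = \sqrt{\left(- 14 \left(-66 - 72\right) + 20811\right) - 441} = \sqrt{\left(\left(-14\right) \left(-138\right) + 20811\right) - 441} = \sqrt{\left(1932 + 20811\right) - 441} = \sqrt{22743 - 441} = \sqrt{22302} = 3 \sqrt{2478}$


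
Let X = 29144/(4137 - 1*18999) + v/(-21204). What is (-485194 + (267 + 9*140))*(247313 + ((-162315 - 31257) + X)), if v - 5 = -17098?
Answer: -1365169792114747231/52522308 ≈ -2.5992e+10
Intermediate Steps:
v = -17093 (v = 5 - 17098 = -17093)
X = -60655535/52522308 (X = 29144/(4137 - 1*18999) - 17093/(-21204) = 29144/(4137 - 18999) - 17093*(-1/21204) = 29144/(-14862) + 17093/21204 = 29144*(-1/14862) + 17093/21204 = -14572/7431 + 17093/21204 = -60655535/52522308 ≈ -1.1549)
(-485194 + (267 + 9*140))*(247313 + ((-162315 - 31257) + X)) = (-485194 + (267 + 9*140))*(247313 + ((-162315 - 31257) - 60655535/52522308)) = (-485194 + (267 + 1260))*(247313 + (-193572 - 60655535/52522308)) = (-485194 + 1527)*(247313 - 10166908859711/52522308) = -483667*2822540698693/52522308 = -1365169792114747231/52522308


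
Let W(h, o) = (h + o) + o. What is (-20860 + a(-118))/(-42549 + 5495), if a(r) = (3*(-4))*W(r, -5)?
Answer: 9662/18527 ≈ 0.52151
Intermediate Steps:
W(h, o) = h + 2*o
a(r) = 120 - 12*r (a(r) = (3*(-4))*(r + 2*(-5)) = -12*(r - 10) = -12*(-10 + r) = 120 - 12*r)
(-20860 + a(-118))/(-42549 + 5495) = (-20860 + (120 - 12*(-118)))/(-42549 + 5495) = (-20860 + (120 + 1416))/(-37054) = (-20860 + 1536)*(-1/37054) = -19324*(-1/37054) = 9662/18527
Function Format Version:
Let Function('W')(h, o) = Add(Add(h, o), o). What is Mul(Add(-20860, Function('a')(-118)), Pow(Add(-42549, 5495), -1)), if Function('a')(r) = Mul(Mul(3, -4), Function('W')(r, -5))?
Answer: Rational(9662, 18527) ≈ 0.52151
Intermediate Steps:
Function('W')(h, o) = Add(h, Mul(2, o))
Function('a')(r) = Add(120, Mul(-12, r)) (Function('a')(r) = Mul(Mul(3, -4), Add(r, Mul(2, -5))) = Mul(-12, Add(r, -10)) = Mul(-12, Add(-10, r)) = Add(120, Mul(-12, r)))
Mul(Add(-20860, Function('a')(-118)), Pow(Add(-42549, 5495), -1)) = Mul(Add(-20860, Add(120, Mul(-12, -118))), Pow(Add(-42549, 5495), -1)) = Mul(Add(-20860, Add(120, 1416)), Pow(-37054, -1)) = Mul(Add(-20860, 1536), Rational(-1, 37054)) = Mul(-19324, Rational(-1, 37054)) = Rational(9662, 18527)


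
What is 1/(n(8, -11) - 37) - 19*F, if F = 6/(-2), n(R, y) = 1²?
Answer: 2051/36 ≈ 56.972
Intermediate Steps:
n(R, y) = 1
F = -3 (F = 6*(-½) = -3)
1/(n(8, -11) - 37) - 19*F = 1/(1 - 37) - 19*(-3) = 1/(-36) + 57 = -1/36 + 57 = 2051/36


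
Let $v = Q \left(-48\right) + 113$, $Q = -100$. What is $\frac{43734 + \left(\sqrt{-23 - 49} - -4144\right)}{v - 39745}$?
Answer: $- \frac{23939}{17416} - \frac{3 i \sqrt{2}}{17416} \approx -1.3745 - 0.00024361 i$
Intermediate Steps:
$v = 4913$ ($v = \left(-100\right) \left(-48\right) + 113 = 4800 + 113 = 4913$)
$\frac{43734 + \left(\sqrt{-23 - 49} - -4144\right)}{v - 39745} = \frac{43734 + \left(\sqrt{-23 - 49} - -4144\right)}{4913 - 39745} = \frac{43734 + \left(\sqrt{-72} + 4144\right)}{-34832} = \left(43734 + \left(6 i \sqrt{2} + 4144\right)\right) \left(- \frac{1}{34832}\right) = \left(43734 + \left(4144 + 6 i \sqrt{2}\right)\right) \left(- \frac{1}{34832}\right) = \left(47878 + 6 i \sqrt{2}\right) \left(- \frac{1}{34832}\right) = - \frac{23939}{17416} - \frac{3 i \sqrt{2}}{17416}$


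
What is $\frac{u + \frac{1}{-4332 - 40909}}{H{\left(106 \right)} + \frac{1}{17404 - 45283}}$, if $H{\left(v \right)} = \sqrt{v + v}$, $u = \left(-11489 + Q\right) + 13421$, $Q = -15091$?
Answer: $- \frac{16597102475280}{7454567311740731} - \frac{925421239816662240 \sqrt{53}}{7454567311740731} \approx -903.77$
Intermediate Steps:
$u = -13159$ ($u = \left(-11489 - 15091\right) + 13421 = -26580 + 13421 = -13159$)
$H{\left(v \right)} = \sqrt{2} \sqrt{v}$ ($H{\left(v \right)} = \sqrt{2 v} = \sqrt{2} \sqrt{v}$)
$\frac{u + \frac{1}{-4332 - 40909}}{H{\left(106 \right)} + \frac{1}{17404 - 45283}} = \frac{-13159 + \frac{1}{-4332 - 40909}}{\sqrt{2} \sqrt{106} + \frac{1}{17404 - 45283}} = \frac{-13159 + \frac{1}{-45241}}{2 \sqrt{53} + \frac{1}{-27879}} = \frac{-13159 - \frac{1}{45241}}{2 \sqrt{53} - \frac{1}{27879}} = - \frac{595326320}{45241 \left(- \frac{1}{27879} + 2 \sqrt{53}\right)}$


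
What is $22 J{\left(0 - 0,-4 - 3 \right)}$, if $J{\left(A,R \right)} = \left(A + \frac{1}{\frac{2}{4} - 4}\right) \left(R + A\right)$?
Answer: $44$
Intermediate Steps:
$J{\left(A,R \right)} = \left(- \frac{2}{7} + A\right) \left(A + R\right)$ ($J{\left(A,R \right)} = \left(A + \frac{1}{2 \cdot \frac{1}{4} - 4}\right) \left(A + R\right) = \left(A + \frac{1}{\frac{1}{2} - 4}\right) \left(A + R\right) = \left(A + \frac{1}{- \frac{7}{2}}\right) \left(A + R\right) = \left(A - \frac{2}{7}\right) \left(A + R\right) = \left(- \frac{2}{7} + A\right) \left(A + R\right)$)
$22 J{\left(0 - 0,-4 - 3 \right)} = 22 \left(\left(0 - 0\right)^{2} - \frac{2 \left(0 - 0\right)}{7} - \frac{2 \left(-4 - 3\right)}{7} + \left(0 - 0\right) \left(-4 - 3\right)\right) = 22 \left(\left(0 + 0\right)^{2} - \frac{2 \left(0 + 0\right)}{7} - -2 + \left(0 + 0\right) \left(-7\right)\right) = 22 \left(0^{2} - 0 + 2 + 0 \left(-7\right)\right) = 22 \left(0 + 0 + 2 + 0\right) = 22 \cdot 2 = 44$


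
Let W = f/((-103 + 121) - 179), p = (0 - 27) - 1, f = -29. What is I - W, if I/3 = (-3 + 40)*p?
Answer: -500417/161 ≈ -3108.2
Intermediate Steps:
p = -28 (p = -27 - 1 = -28)
W = 29/161 (W = -29/((-103 + 121) - 179) = -29/(18 - 179) = -29/(-161) = -1/161*(-29) = 29/161 ≈ 0.18012)
I = -3108 (I = 3*((-3 + 40)*(-28)) = 3*(37*(-28)) = 3*(-1036) = -3108)
I - W = -3108 - 1*29/161 = -3108 - 29/161 = -500417/161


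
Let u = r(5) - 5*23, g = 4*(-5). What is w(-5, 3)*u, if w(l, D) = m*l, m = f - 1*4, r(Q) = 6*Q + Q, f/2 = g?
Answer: -17600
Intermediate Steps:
g = -20
f = -40 (f = 2*(-20) = -40)
r(Q) = 7*Q
m = -44 (m = -40 - 1*4 = -40 - 4 = -44)
w(l, D) = -44*l
u = -80 (u = 7*5 - 5*23 = 35 - 115 = -80)
w(-5, 3)*u = -44*(-5)*(-80) = 220*(-80) = -17600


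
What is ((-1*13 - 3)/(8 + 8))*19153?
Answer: -19153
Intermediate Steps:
((-1*13 - 3)/(8 + 8))*19153 = ((-13 - 3)/16)*19153 = -16*1/16*19153 = -1*19153 = -19153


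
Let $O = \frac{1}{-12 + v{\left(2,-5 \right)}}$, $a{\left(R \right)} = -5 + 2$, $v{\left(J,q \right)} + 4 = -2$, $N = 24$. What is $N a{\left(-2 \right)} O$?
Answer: $4$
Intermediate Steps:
$v{\left(J,q \right)} = -6$ ($v{\left(J,q \right)} = -4 - 2 = -6$)
$a{\left(R \right)} = -3$
$O = - \frac{1}{18}$ ($O = \frac{1}{-12 - 6} = \frac{1}{-18} = - \frac{1}{18} \approx -0.055556$)
$N a{\left(-2 \right)} O = 24 \left(-3\right) \left(- \frac{1}{18}\right) = \left(-72\right) \left(- \frac{1}{18}\right) = 4$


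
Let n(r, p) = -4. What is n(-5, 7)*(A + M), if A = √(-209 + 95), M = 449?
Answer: -1796 - 4*I*√114 ≈ -1796.0 - 42.708*I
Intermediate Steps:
A = I*√114 (A = √(-114) = I*√114 ≈ 10.677*I)
n(-5, 7)*(A + M) = -4*(I*√114 + 449) = -4*(449 + I*√114) = -1796 - 4*I*√114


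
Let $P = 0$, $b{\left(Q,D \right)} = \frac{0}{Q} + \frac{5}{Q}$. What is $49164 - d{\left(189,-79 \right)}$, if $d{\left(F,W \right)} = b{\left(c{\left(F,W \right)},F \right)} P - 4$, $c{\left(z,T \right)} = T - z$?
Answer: $49168$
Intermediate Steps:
$b{\left(Q,D \right)} = \frac{5}{Q}$ ($b{\left(Q,D \right)} = 0 + \frac{5}{Q} = \frac{5}{Q}$)
$d{\left(F,W \right)} = -4$ ($d{\left(F,W \right)} = \frac{5}{W - F} 0 - 4 = 0 - 4 = -4$)
$49164 - d{\left(189,-79 \right)} = 49164 - -4 = 49164 + 4 = 49168$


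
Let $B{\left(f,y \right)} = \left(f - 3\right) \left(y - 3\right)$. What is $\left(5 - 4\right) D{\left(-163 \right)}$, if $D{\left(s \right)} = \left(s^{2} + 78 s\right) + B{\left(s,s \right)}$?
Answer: $41411$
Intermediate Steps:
$B{\left(f,y \right)} = \left(-3 + f\right) \left(-3 + y\right)$
$D{\left(s \right)} = 9 + 2 s^{2} + 72 s$ ($D{\left(s \right)} = \left(s^{2} + 78 s\right) + \left(9 - 3 s - 3 s + s s\right) = \left(s^{2} + 78 s\right) + \left(9 - 3 s - 3 s + s^{2}\right) = \left(s^{2} + 78 s\right) + \left(9 + s^{2} - 6 s\right) = 9 + 2 s^{2} + 72 s$)
$\left(5 - 4\right) D{\left(-163 \right)} = \left(5 - 4\right) \left(9 + 2 \left(-163\right)^{2} + 72 \left(-163\right)\right) = \left(5 - 4\right) \left(9 + 2 \cdot 26569 - 11736\right) = 1 \left(9 + 53138 - 11736\right) = 1 \cdot 41411 = 41411$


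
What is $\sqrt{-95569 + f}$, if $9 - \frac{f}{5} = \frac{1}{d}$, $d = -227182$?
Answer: $\frac{i \sqrt{4930152316073066}}{227182} \approx 309.07 i$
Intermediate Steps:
$f = \frac{10223195}{227182}$ ($f = 45 - \frac{5}{-227182} = 45 - - \frac{5}{227182} = 45 + \frac{5}{227182} = \frac{10223195}{227182} \approx 45.0$)
$\sqrt{-95569 + f} = \sqrt{-95569 + \frac{10223195}{227182}} = \sqrt{- \frac{21701333363}{227182}} = \frac{i \sqrt{4930152316073066}}{227182}$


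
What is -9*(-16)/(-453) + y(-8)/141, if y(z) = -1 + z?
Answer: -2709/7097 ≈ -0.38171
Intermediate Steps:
-9*(-16)/(-453) + y(-8)/141 = -9*(-16)/(-453) + (-1 - 8)/141 = 144*(-1/453) - 9*1/141 = -48/151 - 3/47 = -2709/7097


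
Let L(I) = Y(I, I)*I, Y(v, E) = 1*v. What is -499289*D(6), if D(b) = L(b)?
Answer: -17974404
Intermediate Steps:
Y(v, E) = v
L(I) = I² (L(I) = I*I = I²)
D(b) = b²
-499289*D(6) = -499289*6² = -499289*36 = -17974404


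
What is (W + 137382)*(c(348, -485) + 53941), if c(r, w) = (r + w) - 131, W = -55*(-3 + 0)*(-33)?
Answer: 7081454601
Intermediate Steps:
W = -5445 (W = -55*(-3)*(-33) = 165*(-33) = -5445)
c(r, w) = -131 + r + w
(W + 137382)*(c(348, -485) + 53941) = (-5445 + 137382)*((-131 + 348 - 485) + 53941) = 131937*(-268 + 53941) = 131937*53673 = 7081454601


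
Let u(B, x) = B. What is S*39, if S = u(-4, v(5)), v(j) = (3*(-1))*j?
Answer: -156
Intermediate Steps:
v(j) = -3*j
S = -4
S*39 = -4*39 = -156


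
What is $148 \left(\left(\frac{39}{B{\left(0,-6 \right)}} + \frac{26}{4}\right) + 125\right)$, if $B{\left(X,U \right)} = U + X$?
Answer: $18500$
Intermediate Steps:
$148 \left(\left(\frac{39}{B{\left(0,-6 \right)}} + \frac{26}{4}\right) + 125\right) = 148 \left(\left(\frac{39}{-6 + 0} + \frac{26}{4}\right) + 125\right) = 148 \left(\left(\frac{39}{-6} + 26 \cdot \frac{1}{4}\right) + 125\right) = 148 \left(\left(39 \left(- \frac{1}{6}\right) + \frac{13}{2}\right) + 125\right) = 148 \left(\left(- \frac{13}{2} + \frac{13}{2}\right) + 125\right) = 148 \left(0 + 125\right) = 148 \cdot 125 = 18500$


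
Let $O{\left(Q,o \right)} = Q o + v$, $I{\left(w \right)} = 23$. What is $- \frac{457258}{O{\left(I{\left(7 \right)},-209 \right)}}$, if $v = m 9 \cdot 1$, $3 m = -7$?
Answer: $\frac{228629}{2414} \approx 94.71$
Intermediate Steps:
$m = - \frac{7}{3}$ ($m = \frac{1}{3} \left(-7\right) = - \frac{7}{3} \approx -2.3333$)
$v = -21$ ($v = \left(- \frac{7}{3}\right) 9 \cdot 1 = \left(-21\right) 1 = -21$)
$O{\left(Q,o \right)} = -21 + Q o$ ($O{\left(Q,o \right)} = Q o - 21 = -21 + Q o$)
$- \frac{457258}{O{\left(I{\left(7 \right)},-209 \right)}} = - \frac{457258}{-21 + 23 \left(-209\right)} = - \frac{457258}{-21 - 4807} = - \frac{457258}{-4828} = \left(-457258\right) \left(- \frac{1}{4828}\right) = \frac{228629}{2414}$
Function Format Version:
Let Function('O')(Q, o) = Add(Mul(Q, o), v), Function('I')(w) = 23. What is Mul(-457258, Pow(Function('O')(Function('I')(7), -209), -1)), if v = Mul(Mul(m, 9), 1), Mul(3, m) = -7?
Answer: Rational(228629, 2414) ≈ 94.710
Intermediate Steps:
m = Rational(-7, 3) (m = Mul(Rational(1, 3), -7) = Rational(-7, 3) ≈ -2.3333)
v = -21 (v = Mul(Mul(Rational(-7, 3), 9), 1) = Mul(-21, 1) = -21)
Function('O')(Q, o) = Add(-21, Mul(Q, o)) (Function('O')(Q, o) = Add(Mul(Q, o), -21) = Add(-21, Mul(Q, o)))
Mul(-457258, Pow(Function('O')(Function('I')(7), -209), -1)) = Mul(-457258, Pow(Add(-21, Mul(23, -209)), -1)) = Mul(-457258, Pow(Add(-21, -4807), -1)) = Mul(-457258, Pow(-4828, -1)) = Mul(-457258, Rational(-1, 4828)) = Rational(228629, 2414)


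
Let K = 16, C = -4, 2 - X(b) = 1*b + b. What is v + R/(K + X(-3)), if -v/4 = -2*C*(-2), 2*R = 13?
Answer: 3085/48 ≈ 64.271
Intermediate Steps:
R = 13/2 (R = (½)*13 = 13/2 ≈ 6.5000)
X(b) = 2 - 2*b (X(b) = 2 - (1*b + b) = 2 - (b + b) = 2 - 2*b)
v = 64 (v = -4*(-2*(-4))*(-2) = -32*(-2) = -4*(-16) = 64)
v + R/(K + X(-3)) = 64 + 13/(2*(16 + (2 - 2*(-3)))) = 64 + 13/(2*(16 + (2 + 6))) = 64 + 13/(2*(16 + 8)) = 64 + (13/2)/24 = 64 + (13/2)*(1/24) = 64 + 13/48 = 3085/48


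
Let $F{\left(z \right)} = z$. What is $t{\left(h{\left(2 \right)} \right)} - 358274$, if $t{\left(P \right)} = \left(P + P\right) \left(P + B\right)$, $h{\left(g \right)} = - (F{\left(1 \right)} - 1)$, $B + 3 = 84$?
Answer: $-358274$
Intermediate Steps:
$B = 81$ ($B = -3 + 84 = 81$)
$h{\left(g \right)} = 0$ ($h{\left(g \right)} = - (1 - 1) = \left(-1\right) 0 = 0$)
$t{\left(P \right)} = 2 P \left(81 + P\right)$ ($t{\left(P \right)} = \left(P + P\right) \left(P + 81\right) = 2 P \left(81 + P\right)$)
$t{\left(h{\left(2 \right)} \right)} - 358274 = 2 \cdot 0 \left(81 + 0\right) - 358274 = 2 \cdot 0 \cdot 81 - 358274 = 0 - 358274 = -358274$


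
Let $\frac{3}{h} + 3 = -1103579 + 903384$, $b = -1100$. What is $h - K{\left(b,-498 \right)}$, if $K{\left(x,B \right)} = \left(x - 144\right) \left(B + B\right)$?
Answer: $- \frac{248050126755}{200198} \approx -1.239 \cdot 10^{6}$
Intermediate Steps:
$K{\left(x,B \right)} = 2 B \left(-144 + x\right)$ ($K{\left(x,B \right)} = \left(-144 + x\right) 2 B = 2 B \left(-144 + x\right)$)
$h = - \frac{3}{200198}$ ($h = \frac{3}{-3 + \left(-1103579 + 903384\right)} = \frac{3}{-3 - 200195} = \frac{3}{-200198} = 3 \left(- \frac{1}{200198}\right) = - \frac{3}{200198} \approx -1.4985 \cdot 10^{-5}$)
$h - K{\left(b,-498 \right)} = - \frac{3}{200198} - 2 \left(-498\right) \left(-144 - 1100\right) = - \frac{3}{200198} - 2 \left(-498\right) \left(-1244\right) = - \frac{3}{200198} - 1239024 = - \frac{248050126755}{200198}$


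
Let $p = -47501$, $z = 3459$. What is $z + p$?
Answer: $-44042$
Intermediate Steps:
$z + p = 3459 - 47501 = -44042$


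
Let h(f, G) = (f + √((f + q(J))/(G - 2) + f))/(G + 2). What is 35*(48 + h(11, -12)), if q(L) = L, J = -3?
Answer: 3283/2 - √511/2 ≈ 1630.2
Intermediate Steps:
h(f, G) = (f + √(f + (-3 + f)/(-2 + G)))/(2 + G) (h(f, G) = (f + √((f - 3)/(G - 2) + f))/(G + 2) = (f + √((-3 + f)/(-2 + G) + f))/(2 + G) = (f + √(f + (-3 + f)/(-2 + G)))/(2 + G))
35*(48 + h(11, -12)) = 35*(48 + (11 + √((-3 - 1*11 - 12*11)/(-2 - 12)))/(2 - 12)) = 35*(48 + (11 + √((-3 - 11 - 132)/(-14)))/(-10)) = 35*(48 - (11 + √(-1/14*(-146)))/10) = 35*(48 - (11 + √(73/7))/10) = 35*(48 - (11 + √511/7)/10) = 35*(48 + (-11/10 - √511/70)) = 35*(469/10 - √511/70) = 3283/2 - √511/2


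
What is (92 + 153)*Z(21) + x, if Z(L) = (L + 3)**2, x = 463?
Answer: 141583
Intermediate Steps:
Z(L) = (3 + L)**2
(92 + 153)*Z(21) + x = (92 + 153)*(3 + 21)**2 + 463 = 245*24**2 + 463 = 245*576 + 463 = 141120 + 463 = 141583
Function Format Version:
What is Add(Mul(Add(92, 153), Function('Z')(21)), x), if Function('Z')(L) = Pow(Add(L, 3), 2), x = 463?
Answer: 141583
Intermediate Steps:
Function('Z')(L) = Pow(Add(3, L), 2)
Add(Mul(Add(92, 153), Function('Z')(21)), x) = Add(Mul(Add(92, 153), Pow(Add(3, 21), 2)), 463) = Add(Mul(245, Pow(24, 2)), 463) = Add(Mul(245, 576), 463) = Add(141120, 463) = 141583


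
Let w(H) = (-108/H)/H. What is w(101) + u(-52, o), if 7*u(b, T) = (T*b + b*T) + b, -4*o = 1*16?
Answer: 530344/10201 ≈ 51.989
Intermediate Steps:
o = -4 (o = -16/4 = -¼*16 = -4)
u(b, T) = b/7 + 2*T*b/7 (u(b, T) = ((T*b + b*T) + b)/7 = ((T*b + T*b) + b)/7 = (2*T*b + b)/7 = (b + 2*T*b)/7 = b/7 + 2*T*b/7)
w(H) = -108/H²
w(101) + u(-52, o) = -108/101² + (⅐)*(-52)*(1 + 2*(-4)) = -108*1/10201 + (⅐)*(-52)*(1 - 8) = -108/10201 + (⅐)*(-52)*(-7) = -108/10201 + 52 = 530344/10201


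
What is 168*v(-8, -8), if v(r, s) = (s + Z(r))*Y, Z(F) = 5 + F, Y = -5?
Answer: 9240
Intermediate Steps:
v(r, s) = -25 - 5*r - 5*s (v(r, s) = (s + (5 + r))*(-5) = (5 + r + s)*(-5) = -25 - 5*r - 5*s)
168*v(-8, -8) = 168*(-25 - 5*(-8) - 5*(-8)) = 168*(-25 + 40 + 40) = 168*55 = 9240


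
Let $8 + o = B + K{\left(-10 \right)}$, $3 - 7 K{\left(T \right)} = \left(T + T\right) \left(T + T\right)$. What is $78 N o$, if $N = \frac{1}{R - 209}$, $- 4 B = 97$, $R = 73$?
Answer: $\frac{97149}{1904} \approx 51.024$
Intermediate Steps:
$B = - \frac{97}{4}$ ($B = \left(- \frac{1}{4}\right) 97 = - \frac{97}{4} \approx -24.25$)
$K{\left(T \right)} = \frac{3}{7} - \frac{4 T^{2}}{7}$ ($K{\left(T \right)} = \frac{3}{7} - \frac{\left(T + T\right) \left(T + T\right)}{7} = \frac{3}{7} - \frac{2 T 2 T}{7} = \frac{3}{7} - \frac{4 T^{2}}{7}$)
$N = - \frac{1}{136}$ ($N = \frac{1}{73 - 209} = \frac{1}{-136} = - \frac{1}{136} \approx -0.0073529$)
$o = - \frac{2491}{28}$ ($o = -8 + \left(- \frac{97}{4} + \left(\frac{3}{7} - \frac{4 \left(-10\right)^{2}}{7}\right)\right) = -8 + \left(- \frac{97}{4} + \left(\frac{3}{7} - \frac{400}{7}\right)\right) = -8 - \frac{2267}{28} = - \frac{2491}{28} \approx -88.964$)
$78 N o = 78 \left(- \frac{1}{136}\right) \left(- \frac{2491}{28}\right) = \left(- \frac{39}{68}\right) \left(- \frac{2491}{28}\right) = \frac{97149}{1904}$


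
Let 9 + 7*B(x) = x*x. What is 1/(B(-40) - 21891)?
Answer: -7/151646 ≈ -4.6160e-5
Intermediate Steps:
B(x) = -9/7 + x²/7 (B(x) = -9/7 + (x*x)/7 = -9/7 + x²/7)
1/(B(-40) - 21891) = 1/((-9/7 + (⅐)*(-40)²) - 21891) = 1/((-9/7 + (⅐)*1600) - 21891) = 1/((-9/7 + 1600/7) - 21891) = 1/(1591/7 - 21891) = 1/(-151646/7) = -7/151646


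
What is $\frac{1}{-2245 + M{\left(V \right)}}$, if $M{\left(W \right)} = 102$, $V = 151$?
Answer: $- \frac{1}{2143} \approx -0.00046664$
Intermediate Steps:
$\frac{1}{-2245 + M{\left(V \right)}} = \frac{1}{-2245 + 102} = \frac{1}{-2143} = - \frac{1}{2143}$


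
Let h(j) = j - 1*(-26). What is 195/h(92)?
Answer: 195/118 ≈ 1.6525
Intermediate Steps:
h(j) = 26 + j (h(j) = j + 26 = 26 + j)
195/h(92) = 195/(26 + 92) = 195/118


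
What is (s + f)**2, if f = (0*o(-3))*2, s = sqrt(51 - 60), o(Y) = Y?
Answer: -9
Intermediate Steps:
s = 3*I (s = sqrt(-9) = 3*I ≈ 3.0*I)
f = 0 (f = (0*(-3))*2 = 0*2 = 0)
(s + f)**2 = (3*I + 0)**2 = (3*I)**2 = -9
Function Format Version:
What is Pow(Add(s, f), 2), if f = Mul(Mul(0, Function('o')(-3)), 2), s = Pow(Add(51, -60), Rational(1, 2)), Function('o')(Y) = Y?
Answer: -9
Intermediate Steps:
s = Mul(3, I) (s = Pow(-9, Rational(1, 2)) = Mul(3, I) ≈ Mul(3.0000, I))
f = 0 (f = Mul(Mul(0, -3), 2) = Mul(0, 2) = 0)
Pow(Add(s, f), 2) = Pow(Add(Mul(3, I), 0), 2) = Pow(Mul(3, I), 2) = -9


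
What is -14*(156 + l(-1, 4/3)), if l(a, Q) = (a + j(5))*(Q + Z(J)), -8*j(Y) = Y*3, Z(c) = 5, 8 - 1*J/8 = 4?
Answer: -23149/12 ≈ -1929.1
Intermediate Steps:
J = 32 (J = 64 - 8*4 = 64 - 32 = 32)
j(Y) = -3*Y/8 (j(Y) = -Y*3/8 = -3*Y/8)
l(a, Q) = (5 + Q)*(-15/8 + a) (l(a, Q) = (a - 3/8*5)*(Q + 5) = (a - 15/8)*(5 + Q) = (-15/8 + a)*(5 + Q) = (5 + Q)*(-15/8 + a))
-14*(156 + l(-1, 4/3)) = -14*(156 + (-75/8 + 5*(-1) - 15/(2*3) + (4/3)*(-1))) = -14*(156 + (-75/8 - 5 - 15/(2*3) + (4*(⅓))*(-1))) = -14*(156 + (-75/8 - 5 - 15/8*4/3 + (4/3)*(-1))) = -14*(156 + (-75/8 - 5 - 5/2 - 4/3)) = -14*(156 - 437/24) = -14*3307/24 = -23149/12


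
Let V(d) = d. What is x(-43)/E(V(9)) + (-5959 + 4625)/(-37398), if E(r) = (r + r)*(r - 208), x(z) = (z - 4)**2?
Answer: -564013/970722 ≈ -0.58102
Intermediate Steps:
x(z) = (-4 + z)**2
E(r) = 2*r*(-208 + r) (E(r) = (2*r)*(-208 + r) = 2*r*(-208 + r))
x(-43)/E(V(9)) + (-5959 + 4625)/(-37398) = (-4 - 43)**2/((2*9*(-208 + 9))) + (-5959 + 4625)/(-37398) = (-47)**2/((2*9*(-199))) - 1334*(-1/37398) = 2209/(-3582) + 29/813 = 2209*(-1/3582) + 29/813 = -2209/3582 + 29/813 = -564013/970722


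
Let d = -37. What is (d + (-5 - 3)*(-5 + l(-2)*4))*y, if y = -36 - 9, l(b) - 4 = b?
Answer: 2745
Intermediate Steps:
l(b) = 4 + b
y = -45
(d + (-5 - 3)*(-5 + l(-2)*4))*y = (-37 + (-5 - 3)*(-5 + (4 - 2)*4))*(-45) = (-37 - 8*(-5 + 2*4))*(-45) = (-37 - 8*(-5 + 8))*(-45) = (-37 - 8*3)*(-45) = (-37 - 24)*(-45) = -61*(-45) = 2745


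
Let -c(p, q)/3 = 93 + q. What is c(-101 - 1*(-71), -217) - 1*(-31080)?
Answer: 31452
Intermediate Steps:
c(p, q) = -279 - 3*q (c(p, q) = -3*(93 + q) = -279 - 3*q)
c(-101 - 1*(-71), -217) - 1*(-31080) = (-279 - 3*(-217)) - 1*(-31080) = (-279 + 651) + 31080 = 372 + 31080 = 31452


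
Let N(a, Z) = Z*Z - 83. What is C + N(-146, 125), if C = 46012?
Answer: 61554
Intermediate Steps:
N(a, Z) = -83 + Z² (N(a, Z) = Z² - 83 = -83 + Z²)
C + N(-146, 125) = 46012 + (-83 + 125²) = 46012 + (-83 + 15625) = 46012 + 15542 = 61554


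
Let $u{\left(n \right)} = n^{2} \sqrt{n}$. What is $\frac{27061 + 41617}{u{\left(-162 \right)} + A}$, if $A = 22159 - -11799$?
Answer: $\frac{583041881}{28182561649} - \frac{4055367222 i \sqrt{2}}{28182561649} \approx 0.020688 - 0.2035 i$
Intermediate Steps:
$A = 33958$ ($A = 22159 + 11799 = 33958$)
$u{\left(n \right)} = n^{\frac{5}{2}}$
$\frac{27061 + 41617}{u{\left(-162 \right)} + A} = \frac{27061 + 41617}{\left(-162\right)^{\frac{5}{2}} + 33958} = \frac{68678}{236196 i \sqrt{2} + 33958} = \frac{68678}{33958 + 236196 i \sqrt{2}}$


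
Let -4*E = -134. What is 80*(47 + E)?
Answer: 6440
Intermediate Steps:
E = 67/2 (E = -¼*(-134) = 67/2 ≈ 33.500)
80*(47 + E) = 80*(47 + 67/2) = 80*(161/2) = 6440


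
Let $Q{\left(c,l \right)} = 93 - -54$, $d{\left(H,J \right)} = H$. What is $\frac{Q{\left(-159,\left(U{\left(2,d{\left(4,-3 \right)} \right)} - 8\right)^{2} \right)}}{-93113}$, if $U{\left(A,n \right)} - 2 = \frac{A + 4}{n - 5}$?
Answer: $- \frac{147}{93113} \approx -0.0015787$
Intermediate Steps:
$U{\left(A,n \right)} = 2 + \frac{4 + A}{-5 + n}$ ($U{\left(A,n \right)} = 2 + \frac{A + 4}{n - 5} = 2 + \frac{4 + A}{-5 + n}$)
$Q{\left(c,l \right)} = 147$ ($Q{\left(c,l \right)} = 93 + 54 = 147$)
$\frac{Q{\left(-159,\left(U{\left(2,d{\left(4,-3 \right)} \right)} - 8\right)^{2} \right)}}{-93113} = \frac{147}{-93113} = 147 \left(- \frac{1}{93113}\right) = - \frac{147}{93113}$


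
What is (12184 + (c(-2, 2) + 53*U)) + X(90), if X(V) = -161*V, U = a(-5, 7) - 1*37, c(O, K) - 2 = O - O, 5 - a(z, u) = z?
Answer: -3735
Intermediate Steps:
a(z, u) = 5 - z
c(O, K) = 2 (c(O, K) = 2 + (O - O) = 2 + 0 = 2)
U = -27 (U = (5 - 1*(-5)) - 1*37 = (5 + 5) - 37 = 10 - 37 = -27)
(12184 + (c(-2, 2) + 53*U)) + X(90) = (12184 + (2 + 53*(-27))) - 161*90 = (12184 + (2 - 1431)) - 14490 = (12184 - 1429) - 14490 = 10755 - 14490 = -3735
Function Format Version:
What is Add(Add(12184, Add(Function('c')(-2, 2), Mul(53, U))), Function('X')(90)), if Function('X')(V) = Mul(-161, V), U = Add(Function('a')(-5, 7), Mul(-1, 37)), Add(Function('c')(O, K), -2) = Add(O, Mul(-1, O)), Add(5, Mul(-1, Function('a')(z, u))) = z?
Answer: -3735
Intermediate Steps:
Function('a')(z, u) = Add(5, Mul(-1, z))
Function('c')(O, K) = 2 (Function('c')(O, K) = Add(2, Add(O, Mul(-1, O))) = Add(2, 0) = 2)
U = -27 (U = Add(Add(5, Mul(-1, -5)), Mul(-1, 37)) = Add(Add(5, 5), -37) = Add(10, -37) = -27)
Add(Add(12184, Add(Function('c')(-2, 2), Mul(53, U))), Function('X')(90)) = Add(Add(12184, Add(2, Mul(53, -27))), Mul(-161, 90)) = Add(Add(12184, Add(2, -1431)), -14490) = Add(Add(12184, -1429), -14490) = Add(10755, -14490) = -3735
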